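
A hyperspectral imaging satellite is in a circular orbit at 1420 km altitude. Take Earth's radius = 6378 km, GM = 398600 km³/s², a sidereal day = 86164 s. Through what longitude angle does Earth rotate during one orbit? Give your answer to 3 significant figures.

Semi-major axis a = 6378 + 1420 = 7798 km. Period T = 2π√(a³/μ) = 2π√(7798³/398600) = 6853.1 s = 114.22 min.
During one orbit Earth rotates (6853.1 / 86164) × 360° = 28.63°.

28.6°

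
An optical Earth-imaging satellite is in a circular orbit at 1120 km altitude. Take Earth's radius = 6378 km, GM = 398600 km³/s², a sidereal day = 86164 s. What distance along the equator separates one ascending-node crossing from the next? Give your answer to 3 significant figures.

Semi-major axis a = 6378 + 1120 = 7498 km. Period T = 2π√(a³/μ) = 2π√(7498³/398600) = 6461.4 s = 107.69 min.
During one orbit Earth rotates (6461.4 / 86164) × 360° = 27.00°.
At the equator that is 27.00° × (2π·6378/360) km/° = 27.00 × 111.3 = 3005 km.

3010 km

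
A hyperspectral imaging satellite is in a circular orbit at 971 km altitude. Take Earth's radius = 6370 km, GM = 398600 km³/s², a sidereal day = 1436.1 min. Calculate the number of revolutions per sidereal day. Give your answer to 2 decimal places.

13.77

Semi-major axis a = 6370 + 971 = 7341 km. Period T = 2π√(a³/μ) = 2π√(7341³/398600) = 6259.6 s = 104.33 min.
Orbits per sidereal day = 86166 / 6259.6 = 13.765.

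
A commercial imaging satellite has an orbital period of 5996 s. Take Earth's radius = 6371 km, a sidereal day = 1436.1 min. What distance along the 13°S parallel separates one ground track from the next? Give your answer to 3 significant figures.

2710 km

Node shift per orbit = (5996.0/86166) × 360° = 25.05°.
Equatorial spacing = 25.05 × 111.2 km/° = 2786 km.
At 13° latitude, spacing = 2786 × cos(13°) = 2714 km.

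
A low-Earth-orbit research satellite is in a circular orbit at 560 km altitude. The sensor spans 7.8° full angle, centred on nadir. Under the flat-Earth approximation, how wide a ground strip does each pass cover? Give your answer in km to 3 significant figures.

76.4 km

Half-angle = 7.8°/2 = 3.9°.
Swath width ≈ 2h·tan(θ/2) = 2 × 560 × tan(3.9°) = 76.4 km.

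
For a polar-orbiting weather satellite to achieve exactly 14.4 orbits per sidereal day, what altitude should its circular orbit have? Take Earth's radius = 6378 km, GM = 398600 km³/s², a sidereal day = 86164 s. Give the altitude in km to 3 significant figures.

Required period T = 86164 / 14.4 = 5983.6 s.
From T = 2π√(a³/μ): a = (μ T²/4π²)^(1/3) = (398600 × 5983.6² / 4π²)^(1/3) = 7124 km.
Altitude h = a − R = 7124 − 6378 = 746 km.

746 km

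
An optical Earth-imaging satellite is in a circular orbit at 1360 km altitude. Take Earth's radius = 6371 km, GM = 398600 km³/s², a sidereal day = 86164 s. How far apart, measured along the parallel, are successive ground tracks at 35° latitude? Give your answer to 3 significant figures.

Semi-major axis a = 6371 + 1360 = 7731 km. Period T = 2π√(a³/μ) = 2π√(7731³/398600) = 6765.0 s = 112.75 min.
Node shift per orbit = (6765.0/86164) × 360° = 28.26°.
Equatorial spacing = 28.26 × 111.2 km/° = 3143 km.
At 35° latitude, spacing = 3143 × cos(35°) = 2574 km.

2570 km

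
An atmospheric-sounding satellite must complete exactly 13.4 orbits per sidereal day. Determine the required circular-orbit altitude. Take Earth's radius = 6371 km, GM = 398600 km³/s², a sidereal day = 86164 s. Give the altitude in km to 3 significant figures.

1100 km

Required period T = 86164 / 13.4 = 6430.1 s.
From T = 2π√(a³/μ): a = (μ T²/4π²)^(1/3) = (398600 × 6430.1² / 4π²)^(1/3) = 7474 km.
Altitude h = a − R = 7474 − 6371 = 1103 km.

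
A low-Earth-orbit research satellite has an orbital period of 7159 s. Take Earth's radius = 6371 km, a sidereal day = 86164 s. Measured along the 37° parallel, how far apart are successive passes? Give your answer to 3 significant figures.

Node shift per orbit = (7159.0/86164) × 360° = 29.91°.
Equatorial spacing = 29.91 × 111.2 km/° = 3326 km.
At 37° latitude, spacing = 3326 × cos(37°) = 2656 km.

2660 km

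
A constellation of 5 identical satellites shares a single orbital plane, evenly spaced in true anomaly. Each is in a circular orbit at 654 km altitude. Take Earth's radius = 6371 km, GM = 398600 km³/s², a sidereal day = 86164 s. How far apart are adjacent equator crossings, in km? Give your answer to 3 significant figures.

Semi-major axis a = 6371 + 654 = 7025 km. Period T = 2π√(a³/μ) = 2π√(7025³/398600) = 5859.8 s = 97.66 min.
Single-satellite node shift = (5859.8/86164) × 360° = 24.48°.
With 5 satellites evenly phased, successive equator crossings are 24.48/5 = 4.897° apart.
That is 4.897 × 111.2 = 544 km at the equator.

544 km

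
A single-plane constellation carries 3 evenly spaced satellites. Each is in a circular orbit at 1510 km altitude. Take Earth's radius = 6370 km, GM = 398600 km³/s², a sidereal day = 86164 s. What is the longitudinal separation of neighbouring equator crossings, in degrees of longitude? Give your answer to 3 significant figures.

Semi-major axis a = 6370 + 1510 = 7880 km. Period T = 2π√(a³/μ) = 2π√(7880³/398600) = 6961.5 s = 116.02 min.
Single-satellite node shift = (6961.5/86164) × 360° = 29.09°.
With 3 satellites evenly phased, successive equator crossings are 29.09/3 = 9.695° apart.

9.70°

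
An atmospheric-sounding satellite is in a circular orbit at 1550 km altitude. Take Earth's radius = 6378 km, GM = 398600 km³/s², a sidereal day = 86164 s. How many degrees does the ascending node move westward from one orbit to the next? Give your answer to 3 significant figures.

29.4°

Semi-major axis a = 6378 + 1550 = 7928 km. Period T = 2π√(a³/μ) = 2π√(7928³/398600) = 7025.2 s = 117.09 min.
During one orbit Earth rotates (7025.2 / 86164) × 360° = 29.35°.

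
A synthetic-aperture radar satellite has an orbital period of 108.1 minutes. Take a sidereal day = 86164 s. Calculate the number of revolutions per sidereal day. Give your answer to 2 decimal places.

13.28

T = 108.1 min = 6486.0 s.
Orbits per sidereal day = 86164 / 6486.0 = 13.285.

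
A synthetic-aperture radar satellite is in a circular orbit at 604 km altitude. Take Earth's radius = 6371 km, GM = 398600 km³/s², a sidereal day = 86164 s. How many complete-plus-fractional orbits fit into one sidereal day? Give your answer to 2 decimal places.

14.86

Semi-major axis a = 6371 + 604 = 6975 km. Period T = 2π√(a³/μ) = 2π√(6975³/398600) = 5797.3 s = 96.62 min.
Orbits per sidereal day = 86164 / 5797.3 = 14.863.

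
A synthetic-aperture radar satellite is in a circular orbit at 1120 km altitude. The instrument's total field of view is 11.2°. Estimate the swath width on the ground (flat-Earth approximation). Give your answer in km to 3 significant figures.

220 km

Half-angle = 11.2°/2 = 5.6°.
Swath width ≈ 2h·tan(θ/2) = 2 × 1120 × tan(5.6°) = 219.6 km.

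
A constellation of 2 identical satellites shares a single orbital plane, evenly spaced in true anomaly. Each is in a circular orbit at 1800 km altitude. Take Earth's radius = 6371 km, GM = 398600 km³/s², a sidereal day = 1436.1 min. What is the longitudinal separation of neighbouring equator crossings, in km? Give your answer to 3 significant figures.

1710 km

Semi-major axis a = 6371 + 1800 = 8171 km. Period T = 2π√(a³/μ) = 2π√(8171³/398600) = 7350.6 s = 122.51 min.
Single-satellite node shift = (7350.6/86166) × 360° = 30.71°.
With 2 satellites evenly phased, successive equator crossings are 30.71/2 = 15.355° apart.
That is 15.355 × 111.2 = 1707 km at the equator.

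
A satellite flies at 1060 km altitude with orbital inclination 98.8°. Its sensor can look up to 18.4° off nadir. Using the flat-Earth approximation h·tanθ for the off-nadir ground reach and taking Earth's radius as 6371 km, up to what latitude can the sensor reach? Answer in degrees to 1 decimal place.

Retrograde orbit: the ground track reaches ±(180° − i) = ±(180 − 98.8) = ±81.2°.
Sensor half-swath on the ground ≈ 1060·tan(18.4°) = 353 km = 3.17° of latitude.
Maximum observable latitude ≈ 81.2 + 3.17 = 84.4°.

84.4°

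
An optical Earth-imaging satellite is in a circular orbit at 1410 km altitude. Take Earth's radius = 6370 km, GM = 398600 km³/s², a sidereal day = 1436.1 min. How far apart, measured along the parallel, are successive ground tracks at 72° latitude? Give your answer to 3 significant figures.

980 km

Semi-major axis a = 6370 + 1410 = 7780 km. Period T = 2π√(a³/μ) = 2π√(7780³/398600) = 6829.4 s = 113.82 min.
Node shift per orbit = (6829.4/86166) × 360° = 28.53°.
Equatorial spacing = 28.53 × 111.2 km/° = 3172 km.
At 72° latitude, spacing = 3172 × cos(72°) = 980 km.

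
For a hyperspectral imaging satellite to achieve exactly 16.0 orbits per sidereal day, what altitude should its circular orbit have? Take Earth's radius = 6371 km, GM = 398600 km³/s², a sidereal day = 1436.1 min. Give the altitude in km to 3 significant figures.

Required period T = 86166 / 16.0 = 5385.4 s.
From T = 2π√(a³/μ): a = (μ T²/4π²)^(1/3) = (398600 × 5385.4² / 4π²)^(1/3) = 6641 km.
Altitude h = a − R = 6641 − 6371 = 270 km.

270 km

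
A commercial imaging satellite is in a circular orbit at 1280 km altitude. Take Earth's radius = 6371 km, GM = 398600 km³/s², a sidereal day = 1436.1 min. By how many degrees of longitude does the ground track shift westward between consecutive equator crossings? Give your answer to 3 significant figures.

27.8°

Semi-major axis a = 6371 + 1280 = 7651 km. Period T = 2π√(a³/μ) = 2π√(7651³/398600) = 6660.2 s = 111.00 min.
During one orbit Earth rotates (6660.2 / 86166) × 360° = 27.83°.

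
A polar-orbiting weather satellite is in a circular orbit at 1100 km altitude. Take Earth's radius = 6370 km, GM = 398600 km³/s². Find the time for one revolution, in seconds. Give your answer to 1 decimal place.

Semi-major axis a = 6370 + 1100 = 7470 km. Period T = 2π√(a³/μ) = 2π√(7470³/398600) = 6425.3 s = 107.09 min.

6425.3 seconds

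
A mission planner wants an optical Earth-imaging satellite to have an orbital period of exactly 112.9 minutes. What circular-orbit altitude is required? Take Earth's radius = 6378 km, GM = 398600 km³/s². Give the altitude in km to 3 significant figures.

T = 112.9 min = 6774.0 s.
From T = 2π√(a³/μ): a = (μ T²/4π²)^(1/3) = (398600 × 6774.0² / 4π²)^(1/3) = 7738 km.
Altitude h = a − R = 7738 − 6378 = 1360 km.

1360 km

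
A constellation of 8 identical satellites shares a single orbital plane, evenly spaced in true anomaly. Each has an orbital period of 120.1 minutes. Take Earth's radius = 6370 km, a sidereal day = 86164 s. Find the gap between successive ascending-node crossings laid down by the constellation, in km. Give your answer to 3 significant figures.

418 km

T = 120.1 min = 7206.0 s.
Single-satellite node shift = (7206.0/86164) × 360° = 30.11°.
With 8 satellites evenly phased, successive equator crossings are 30.11/8 = 3.763° apart.
That is 3.763 × 111.2 = 418 km at the equator.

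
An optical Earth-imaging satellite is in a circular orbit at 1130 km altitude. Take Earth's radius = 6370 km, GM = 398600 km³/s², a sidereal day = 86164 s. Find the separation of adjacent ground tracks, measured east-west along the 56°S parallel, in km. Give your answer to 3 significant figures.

Semi-major axis a = 6370 + 1130 = 7500 km. Period T = 2π√(a³/μ) = 2π√(7500³/398600) = 6464.0 s = 107.73 min.
Node shift per orbit = (6464.0/86164) × 360° = 27.01°.
Equatorial spacing = 27.01 × 111.2 km/° = 3003 km.
At 56° latitude, spacing = 3003 × cos(56°) = 1679 km.

1680 km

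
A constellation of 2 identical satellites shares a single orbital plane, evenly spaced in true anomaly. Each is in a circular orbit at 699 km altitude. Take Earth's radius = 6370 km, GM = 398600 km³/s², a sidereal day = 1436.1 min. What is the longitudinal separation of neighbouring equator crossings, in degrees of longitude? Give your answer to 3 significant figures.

Semi-major axis a = 6370 + 699 = 7069 km. Period T = 2π√(a³/μ) = 2π√(7069³/398600) = 5914.9 s = 98.58 min.
Single-satellite node shift = (5914.9/86166) × 360° = 24.71°.
With 2 satellites evenly phased, successive equator crossings are 24.71/2 = 12.356° apart.

12.4°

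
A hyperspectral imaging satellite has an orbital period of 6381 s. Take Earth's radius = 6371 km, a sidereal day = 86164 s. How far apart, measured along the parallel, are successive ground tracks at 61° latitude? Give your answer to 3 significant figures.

Node shift per orbit = (6381.0/86164) × 360° = 26.66°.
Equatorial spacing = 26.66 × 111.2 km/° = 2964 km.
At 61° latitude, spacing = 2964 × cos(61°) = 1437 km.

1440 km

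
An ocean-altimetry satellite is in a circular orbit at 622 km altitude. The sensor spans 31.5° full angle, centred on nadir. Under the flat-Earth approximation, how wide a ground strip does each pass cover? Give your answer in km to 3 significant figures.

Half-angle = 31.5°/2 = 15.75°.
Swath width ≈ 2h·tan(θ/2) = 2 × 622 × tan(15.75°) = 350.8 km.

351 km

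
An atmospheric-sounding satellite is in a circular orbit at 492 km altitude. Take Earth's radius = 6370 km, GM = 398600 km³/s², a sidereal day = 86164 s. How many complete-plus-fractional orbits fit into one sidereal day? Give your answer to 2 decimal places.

Semi-major axis a = 6370 + 492 = 6862 km. Period T = 2π√(a³/μ) = 2π√(6862³/398600) = 5657.0 s = 94.28 min.
Orbits per sidereal day = 86164 / 5657.0 = 15.231.

15.23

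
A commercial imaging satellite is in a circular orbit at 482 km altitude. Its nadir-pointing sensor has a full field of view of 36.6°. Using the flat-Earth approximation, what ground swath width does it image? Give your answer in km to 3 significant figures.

Half-angle = 36.6°/2 = 18.3°.
Swath width ≈ 2h·tan(θ/2) = 2 × 482 × tan(18.3°) = 318.8 km.

319 km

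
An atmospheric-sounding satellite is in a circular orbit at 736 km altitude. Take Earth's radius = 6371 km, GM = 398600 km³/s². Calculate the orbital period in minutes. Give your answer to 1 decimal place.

Semi-major axis a = 6371 + 736 = 7107 km. Period T = 2π√(a³/μ) = 2π√(7107³/398600) = 5962.7 s = 99.38 min.

99.4 min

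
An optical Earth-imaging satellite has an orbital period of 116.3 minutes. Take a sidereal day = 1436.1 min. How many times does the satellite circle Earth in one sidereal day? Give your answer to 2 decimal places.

12.35

T = 116.3 min = 6978.0 s.
Orbits per sidereal day = 86166 / 6978.0 = 12.348.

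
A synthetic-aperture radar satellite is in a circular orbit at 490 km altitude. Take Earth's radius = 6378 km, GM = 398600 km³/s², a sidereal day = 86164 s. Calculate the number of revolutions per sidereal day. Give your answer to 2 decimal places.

15.21

Semi-major axis a = 6378 + 490 = 6868 km. Period T = 2π√(a³/μ) = 2π√(6868³/398600) = 5664.4 s = 94.41 min.
Orbits per sidereal day = 86164 / 5664.4 = 15.211.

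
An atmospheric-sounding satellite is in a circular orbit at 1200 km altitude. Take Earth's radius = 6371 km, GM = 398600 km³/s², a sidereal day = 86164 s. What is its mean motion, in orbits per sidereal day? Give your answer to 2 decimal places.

13.14

Semi-major axis a = 6371 + 1200 = 7571 km. Period T = 2π√(a³/μ) = 2π√(7571³/398600) = 6556.0 s = 109.27 min.
Orbits per sidereal day = 86164 / 6556.0 = 13.143.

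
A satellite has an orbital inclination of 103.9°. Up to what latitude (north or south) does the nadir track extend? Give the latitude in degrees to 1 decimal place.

76.1°

Retrograde orbit: the ground track reaches ±(180° − i) = ±(180 − 103.9) = ±76.1°.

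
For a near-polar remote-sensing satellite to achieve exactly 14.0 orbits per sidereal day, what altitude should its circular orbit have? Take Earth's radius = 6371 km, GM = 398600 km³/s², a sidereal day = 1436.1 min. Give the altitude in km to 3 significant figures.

888 km

Required period T = 86166 / 14.0 = 6154.7 s.
From T = 2π√(a³/μ): a = (μ T²/4π²)^(1/3) = (398600 × 6154.7² / 4π²)^(1/3) = 7259 km.
Altitude h = a − R = 7259 − 6371 = 888 km.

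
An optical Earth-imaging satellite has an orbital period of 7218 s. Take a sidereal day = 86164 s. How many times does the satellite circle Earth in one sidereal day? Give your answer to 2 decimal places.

11.94

Orbits per sidereal day = 86164 / 7218.0 = 11.937.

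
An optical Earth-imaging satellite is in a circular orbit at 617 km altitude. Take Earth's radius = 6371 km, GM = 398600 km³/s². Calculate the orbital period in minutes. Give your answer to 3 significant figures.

96.9 min

Semi-major axis a = 6371 + 617 = 6988 km. Period T = 2π√(a³/μ) = 2π√(6988³/398600) = 5813.5 s = 96.89 min.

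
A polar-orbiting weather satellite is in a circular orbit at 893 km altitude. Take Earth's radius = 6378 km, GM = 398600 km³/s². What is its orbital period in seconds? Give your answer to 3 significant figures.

6170 seconds

Semi-major axis a = 6378 + 893 = 7271 km. Period T = 2π√(a³/μ) = 2π√(7271³/398600) = 6170.2 s = 102.84 min.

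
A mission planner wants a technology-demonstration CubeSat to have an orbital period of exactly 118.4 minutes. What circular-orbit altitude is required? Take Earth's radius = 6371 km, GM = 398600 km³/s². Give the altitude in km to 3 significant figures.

1620 km

T = 118.4 min = 7104.0 s.
From T = 2π√(a³/μ): a = (μ T²/4π²)^(1/3) = (398600 × 7104.0² / 4π²)^(1/3) = 7987 km.
Altitude h = a − R = 7987 − 6371 = 1616 km.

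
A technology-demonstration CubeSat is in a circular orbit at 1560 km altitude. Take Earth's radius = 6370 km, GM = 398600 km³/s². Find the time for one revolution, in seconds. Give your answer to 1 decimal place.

Semi-major axis a = 6370 + 1560 = 7930 km. Period T = 2π√(a³/μ) = 2π√(7930³/398600) = 7027.8 s = 117.13 min.

7027.8 seconds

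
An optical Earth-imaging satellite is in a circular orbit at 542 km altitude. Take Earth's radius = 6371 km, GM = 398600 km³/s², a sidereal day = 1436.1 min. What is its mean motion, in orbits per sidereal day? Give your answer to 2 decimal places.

15.06

Semi-major axis a = 6371 + 542 = 6913 km. Period T = 2π√(a³/μ) = 2π√(6913³/398600) = 5720.2 s = 95.34 min.
Orbits per sidereal day = 86166 / 5720.2 = 15.063.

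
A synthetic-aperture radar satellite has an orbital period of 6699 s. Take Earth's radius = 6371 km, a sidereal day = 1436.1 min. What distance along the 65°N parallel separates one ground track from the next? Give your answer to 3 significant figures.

Node shift per orbit = (6699.0/86166) × 360° = 27.99°.
Equatorial spacing = 27.99 × 111.2 km/° = 3112 km.
At 65° latitude, spacing = 3112 × cos(65°) = 1315 km.

1320 km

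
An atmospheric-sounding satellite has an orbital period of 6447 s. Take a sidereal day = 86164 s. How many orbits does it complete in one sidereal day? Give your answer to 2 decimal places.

Orbits per sidereal day = 86164 / 6447.0 = 13.365.

13.36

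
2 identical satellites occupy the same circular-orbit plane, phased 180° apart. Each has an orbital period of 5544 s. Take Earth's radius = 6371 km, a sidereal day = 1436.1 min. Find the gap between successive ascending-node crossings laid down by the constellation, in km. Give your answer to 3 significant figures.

1290 km

Single-satellite node shift = (5544.0/86166) × 360° = 23.16°.
With 2 satellites evenly phased, successive equator crossings are 23.16/2 = 11.581° apart.
That is 11.581 × 111.2 = 1288 km at the equator.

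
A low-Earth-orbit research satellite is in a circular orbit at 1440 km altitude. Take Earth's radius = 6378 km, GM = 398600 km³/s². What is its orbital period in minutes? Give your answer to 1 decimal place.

114.7 min

Semi-major axis a = 6378 + 1440 = 7818 km. Period T = 2π√(a³/μ) = 2π√(7818³/398600) = 6879.5 s = 114.66 min.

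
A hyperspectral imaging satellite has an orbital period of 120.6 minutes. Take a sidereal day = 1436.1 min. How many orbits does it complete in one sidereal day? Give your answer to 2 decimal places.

T = 120.6 min = 7236.0 s.
Orbits per sidereal day = 86166 / 7236.0 = 11.908.

11.91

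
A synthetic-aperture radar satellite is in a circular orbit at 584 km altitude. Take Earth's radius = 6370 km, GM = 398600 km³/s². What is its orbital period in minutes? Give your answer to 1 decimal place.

Semi-major axis a = 6370 + 584 = 6954 km. Period T = 2π√(a³/μ) = 2π√(6954³/398600) = 5771.2 s = 96.19 min.

96.2 min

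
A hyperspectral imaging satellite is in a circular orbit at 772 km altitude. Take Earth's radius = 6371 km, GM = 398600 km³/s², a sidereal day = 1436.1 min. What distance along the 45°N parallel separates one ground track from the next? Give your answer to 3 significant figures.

Semi-major axis a = 6371 + 772 = 7143 km. Period T = 2π√(a³/μ) = 2π√(7143³/398600) = 6008.0 s = 100.13 min.
Node shift per orbit = (6008.0/86166) × 360° = 25.10°.
Equatorial spacing = 25.10 × 111.2 km/° = 2791 km.
At 45° latitude, spacing = 2791 × cos(45°) = 1974 km.

1970 km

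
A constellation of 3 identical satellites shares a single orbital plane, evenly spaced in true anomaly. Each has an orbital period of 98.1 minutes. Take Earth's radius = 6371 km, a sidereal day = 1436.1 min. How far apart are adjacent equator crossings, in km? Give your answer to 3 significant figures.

T = 98.1 min = 5886.0 s.
Single-satellite node shift = (5886.0/86166) × 360° = 24.59°.
With 3 satellites evenly phased, successive equator crossings are 24.59/3 = 8.197° apart.
That is 8.197 × 111.2 = 911 km at the equator.

911 km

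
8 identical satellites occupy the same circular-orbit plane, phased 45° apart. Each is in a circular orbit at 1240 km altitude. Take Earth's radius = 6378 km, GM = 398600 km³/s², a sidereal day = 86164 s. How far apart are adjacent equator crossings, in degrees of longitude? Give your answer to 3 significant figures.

3.46°

Semi-major axis a = 6378 + 1240 = 7618 km. Period T = 2π√(a³/μ) = 2π√(7618³/398600) = 6617.2 s = 110.29 min.
Single-satellite node shift = (6617.2/86164) × 360° = 27.65°.
With 8 satellites evenly phased, successive equator crossings are 27.65/8 = 3.456° apart.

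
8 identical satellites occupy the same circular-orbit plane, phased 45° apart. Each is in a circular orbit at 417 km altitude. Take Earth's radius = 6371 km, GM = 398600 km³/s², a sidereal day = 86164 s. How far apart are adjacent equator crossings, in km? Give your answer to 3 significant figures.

323 km

Semi-major axis a = 6371 + 417 = 6788 km. Period T = 2π√(a³/μ) = 2π√(6788³/398600) = 5565.8 s = 92.76 min.
Single-satellite node shift = (5565.8/86164) × 360° = 23.25°.
With 8 satellites evenly phased, successive equator crossings are 23.25/8 = 2.907° apart.
That is 2.907 × 111.2 = 323 km at the equator.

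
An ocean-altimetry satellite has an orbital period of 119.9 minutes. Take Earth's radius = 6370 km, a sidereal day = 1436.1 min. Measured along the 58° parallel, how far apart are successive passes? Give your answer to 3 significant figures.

T = 119.9 min = 7194.0 s.
Node shift per orbit = (7194.0/86166) × 360° = 30.06°.
Equatorial spacing = 30.06 × 111.2 km/° = 3342 km.
At 58° latitude, spacing = 3342 × cos(58°) = 1771 km.

1770 km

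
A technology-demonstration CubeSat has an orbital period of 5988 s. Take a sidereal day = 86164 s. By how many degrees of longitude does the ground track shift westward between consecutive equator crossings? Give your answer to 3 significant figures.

During one orbit Earth rotates (5988.0 / 86164) × 360° = 25.02°.

25.0°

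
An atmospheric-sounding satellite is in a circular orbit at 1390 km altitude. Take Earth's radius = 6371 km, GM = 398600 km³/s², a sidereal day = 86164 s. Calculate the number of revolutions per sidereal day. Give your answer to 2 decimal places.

Semi-major axis a = 6371 + 1390 = 7761 km. Period T = 2π√(a³/μ) = 2π√(7761³/398600) = 6804.4 s = 113.41 min.
Orbits per sidereal day = 86164 / 6804.4 = 12.663.

12.66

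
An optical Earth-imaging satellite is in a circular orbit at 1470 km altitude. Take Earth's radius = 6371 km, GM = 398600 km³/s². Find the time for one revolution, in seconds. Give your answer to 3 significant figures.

6910 seconds

Semi-major axis a = 6371 + 1470 = 7841 km. Period T = 2π√(a³/μ) = 2π√(7841³/398600) = 6909.8 s = 115.16 min.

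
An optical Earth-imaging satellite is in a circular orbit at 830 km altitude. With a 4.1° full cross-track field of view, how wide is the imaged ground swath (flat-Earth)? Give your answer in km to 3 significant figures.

59.4 km

Half-angle = 4.1°/2 = 2.05°.
Swath width ≈ 2h·tan(θ/2) = 2 × 830 × tan(2.05°) = 59.4 km.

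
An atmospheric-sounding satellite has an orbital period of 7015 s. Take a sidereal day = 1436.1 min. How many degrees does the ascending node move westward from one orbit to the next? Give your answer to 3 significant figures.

During one orbit Earth rotates (7015.0 / 86166) × 360° = 29.31°.

29.3°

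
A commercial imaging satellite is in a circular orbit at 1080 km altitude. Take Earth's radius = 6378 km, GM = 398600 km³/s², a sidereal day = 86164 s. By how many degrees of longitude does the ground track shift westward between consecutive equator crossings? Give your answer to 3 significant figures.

26.8°

Semi-major axis a = 6378 + 1080 = 7458 km. Period T = 2π√(a³/μ) = 2π√(7458³/398600) = 6409.8 s = 106.83 min.
During one orbit Earth rotates (6409.8 / 86164) × 360° = 26.78°.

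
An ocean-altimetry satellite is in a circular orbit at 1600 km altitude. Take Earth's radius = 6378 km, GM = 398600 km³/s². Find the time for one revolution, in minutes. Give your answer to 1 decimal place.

Semi-major axis a = 6378 + 1600 = 7978 km. Period T = 2π√(a³/μ) = 2π√(7978³/398600) = 7091.7 s = 118.20 min.

118.2 min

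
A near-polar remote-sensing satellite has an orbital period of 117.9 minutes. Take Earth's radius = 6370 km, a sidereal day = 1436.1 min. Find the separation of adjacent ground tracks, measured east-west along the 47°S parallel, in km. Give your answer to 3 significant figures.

2240 km

T = 117.9 min = 7074.0 s.
Node shift per orbit = (7074.0/86166) × 360° = 29.56°.
Equatorial spacing = 29.56 × 111.2 km/° = 3286 km.
At 47° latitude, spacing = 3286 × cos(47°) = 2241 km.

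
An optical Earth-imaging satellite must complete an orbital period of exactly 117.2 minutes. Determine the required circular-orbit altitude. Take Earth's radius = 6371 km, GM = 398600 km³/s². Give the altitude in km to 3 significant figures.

1560 km

T = 117.2 min = 7032.0 s.
From T = 2π√(a³/μ): a = (μ T²/4π²)^(1/3) = (398600 × 7032.0² / 4π²)^(1/3) = 7933 km.
Altitude h = a − R = 7933 − 6371 = 1562 km.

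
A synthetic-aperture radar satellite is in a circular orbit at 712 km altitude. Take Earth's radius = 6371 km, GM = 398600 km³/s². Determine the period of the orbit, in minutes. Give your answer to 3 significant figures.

Semi-major axis a = 6371 + 712 = 7083 km. Period T = 2π√(a³/μ) = 2π√(7083³/398600) = 5932.5 s = 98.87 min.

98.9 min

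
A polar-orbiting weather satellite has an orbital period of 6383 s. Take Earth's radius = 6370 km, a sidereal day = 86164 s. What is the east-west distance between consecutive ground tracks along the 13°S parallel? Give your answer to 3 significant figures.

Node shift per orbit = (6383.0/86164) × 360° = 26.67°.
Equatorial spacing = 26.67 × 111.2 km/° = 2965 km.
At 13° latitude, spacing = 2965 × cos(13°) = 2889 km.

2890 km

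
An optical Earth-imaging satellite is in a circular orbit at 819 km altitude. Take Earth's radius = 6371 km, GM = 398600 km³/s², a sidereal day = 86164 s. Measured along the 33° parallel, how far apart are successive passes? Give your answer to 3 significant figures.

Semi-major axis a = 6371 + 819 = 7190 km. Period T = 2π√(a³/μ) = 2π√(7190³/398600) = 6067.4 s = 101.12 min.
Node shift per orbit = (6067.4/86164) × 360° = 25.35°.
Equatorial spacing = 25.35 × 111.2 km/° = 2819 km.
At 33° latitude, spacing = 2819 × cos(33°) = 2364 km.

2360 km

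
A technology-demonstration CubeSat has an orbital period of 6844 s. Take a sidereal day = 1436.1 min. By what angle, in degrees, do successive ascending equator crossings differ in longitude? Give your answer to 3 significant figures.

During one orbit Earth rotates (6844.0 / 86166) × 360° = 28.59°.

28.6°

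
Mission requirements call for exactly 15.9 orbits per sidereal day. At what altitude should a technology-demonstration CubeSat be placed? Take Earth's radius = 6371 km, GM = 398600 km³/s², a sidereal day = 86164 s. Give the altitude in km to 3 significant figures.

Required period T = 86164 / 15.9 = 5419.1 s.
From T = 2π√(a³/μ): a = (μ T²/4π²)^(1/3) = (398600 × 5419.1² / 4π²)^(1/3) = 6668 km.
Altitude h = a − R = 6668 − 6371 = 297 km.

297 km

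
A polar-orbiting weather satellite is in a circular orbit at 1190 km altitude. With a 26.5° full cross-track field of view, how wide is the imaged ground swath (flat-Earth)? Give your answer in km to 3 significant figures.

560 km

Half-angle = 26.5°/2 = 13.25°.
Swath width ≈ 2h·tan(θ/2) = 2 × 1190 × tan(13.25°) = 560.4 km.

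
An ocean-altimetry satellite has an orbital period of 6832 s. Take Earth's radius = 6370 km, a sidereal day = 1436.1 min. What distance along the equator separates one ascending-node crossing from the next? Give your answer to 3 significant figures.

3170 km

During one orbit Earth rotates (6832.0 / 86166) × 360° = 28.54°.
At the equator that is 28.54° × (2π·6370/360) km/° = 28.54 × 111.2 = 3173 km.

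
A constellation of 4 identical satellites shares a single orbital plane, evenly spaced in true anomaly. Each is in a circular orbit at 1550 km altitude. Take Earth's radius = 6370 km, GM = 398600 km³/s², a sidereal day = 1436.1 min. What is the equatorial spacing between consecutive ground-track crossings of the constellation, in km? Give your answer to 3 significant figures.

Semi-major axis a = 6370 + 1550 = 7920 km. Period T = 2π√(a³/μ) = 2π√(7920³/398600) = 7014.5 s = 116.91 min.
Single-satellite node shift = (7014.5/86166) × 360° = 29.31°.
With 4 satellites evenly phased, successive equator crossings are 29.31/4 = 7.327° apart.
That is 7.327 × 111.2 = 815 km at the equator.

815 km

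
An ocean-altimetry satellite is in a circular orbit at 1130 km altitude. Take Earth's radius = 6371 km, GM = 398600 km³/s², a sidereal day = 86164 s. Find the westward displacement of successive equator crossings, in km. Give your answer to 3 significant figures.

Semi-major axis a = 6371 + 1130 = 7501 km. Period T = 2π√(a³/μ) = 2π√(7501³/398600) = 6465.3 s = 107.76 min.
During one orbit Earth rotates (6465.3 / 86164) × 360° = 27.01°.
At the equator that is 27.01° × (2π·6371/360) km/° = 27.01 × 111.2 = 3004 km.

3000 km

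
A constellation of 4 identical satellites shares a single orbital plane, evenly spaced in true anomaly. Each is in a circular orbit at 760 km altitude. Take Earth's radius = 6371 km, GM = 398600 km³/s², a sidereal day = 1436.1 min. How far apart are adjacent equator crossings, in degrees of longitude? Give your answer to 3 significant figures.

6.26°

Semi-major axis a = 6371 + 760 = 7131 km. Period T = 2π√(a³/μ) = 2π√(7131³/398600) = 5992.9 s = 99.88 min.
Single-satellite node shift = (5992.9/86166) × 360° = 25.04°.
With 4 satellites evenly phased, successive equator crossings are 25.04/4 = 6.260° apart.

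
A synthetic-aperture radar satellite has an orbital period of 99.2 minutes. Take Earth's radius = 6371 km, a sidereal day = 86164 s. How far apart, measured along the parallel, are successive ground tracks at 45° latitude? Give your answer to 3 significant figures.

T = 99.2 min = 5952.0 s.
Node shift per orbit = (5952.0/86164) × 360° = 24.87°.
Equatorial spacing = 24.87 × 111.2 km/° = 2765 km.
At 45° latitude, spacing = 2765 × cos(45°) = 1955 km.

1960 km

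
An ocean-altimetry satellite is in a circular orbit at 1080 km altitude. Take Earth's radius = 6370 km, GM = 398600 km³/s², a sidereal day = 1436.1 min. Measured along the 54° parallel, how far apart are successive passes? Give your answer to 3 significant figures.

Semi-major axis a = 6370 + 1080 = 7450 km. Period T = 2π√(a³/μ) = 2π√(7450³/398600) = 6399.5 s = 106.66 min.
Node shift per orbit = (6399.5/86166) × 360° = 26.74°.
Equatorial spacing = 26.74 × 111.2 km/° = 2973 km.
At 54° latitude, spacing = 2973 × cos(54°) = 1747 km.

1750 km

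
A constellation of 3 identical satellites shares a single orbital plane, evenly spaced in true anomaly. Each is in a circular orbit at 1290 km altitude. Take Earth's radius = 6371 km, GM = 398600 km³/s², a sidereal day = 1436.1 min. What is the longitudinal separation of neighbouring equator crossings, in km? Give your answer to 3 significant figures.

1030 km

Semi-major axis a = 6371 + 1290 = 7661 km. Period T = 2π√(a³/μ) = 2π√(7661³/398600) = 6673.3 s = 111.22 min.
Single-satellite node shift = (6673.3/86166) × 360° = 27.88°.
With 3 satellites evenly phased, successive equator crossings are 27.88/3 = 9.294° apart.
That is 9.294 × 111.2 = 1033 km at the equator.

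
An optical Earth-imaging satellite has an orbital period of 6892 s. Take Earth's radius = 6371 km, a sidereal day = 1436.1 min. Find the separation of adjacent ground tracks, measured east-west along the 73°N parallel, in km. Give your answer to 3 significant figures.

936 km

Node shift per orbit = (6892.0/86166) × 360° = 28.79°.
Equatorial spacing = 28.79 × 111.2 km/° = 3202 km.
At 73° latitude, spacing = 3202 × cos(73°) = 936 km.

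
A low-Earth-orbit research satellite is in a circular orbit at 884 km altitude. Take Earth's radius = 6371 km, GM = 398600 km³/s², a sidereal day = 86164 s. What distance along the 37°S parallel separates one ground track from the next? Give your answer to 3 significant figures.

Semi-major axis a = 6371 + 884 = 7255 km. Period T = 2π√(a³/μ) = 2π√(7255³/398600) = 6149.9 s = 102.50 min.
Node shift per orbit = (6149.9/86164) × 360° = 25.69°.
Equatorial spacing = 25.69 × 111.2 km/° = 2857 km.
At 37° latitude, spacing = 2857 × cos(37°) = 2282 km.

2280 km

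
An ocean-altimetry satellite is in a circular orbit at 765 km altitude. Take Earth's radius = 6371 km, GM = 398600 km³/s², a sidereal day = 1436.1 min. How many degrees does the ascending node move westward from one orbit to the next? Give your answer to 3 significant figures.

Semi-major axis a = 6371 + 765 = 7136 km. Period T = 2π√(a³/μ) = 2π√(7136³/398600) = 5999.2 s = 99.99 min.
During one orbit Earth rotates (5999.2 / 86166) × 360° = 25.06°.

25.1°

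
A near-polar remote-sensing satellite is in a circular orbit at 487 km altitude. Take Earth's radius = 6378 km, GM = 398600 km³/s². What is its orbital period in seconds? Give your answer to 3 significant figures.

Semi-major axis a = 6378 + 487 = 6865 km. Period T = 2π√(a³/μ) = 2π√(6865³/398600) = 5660.7 s = 94.35 min.

5660 seconds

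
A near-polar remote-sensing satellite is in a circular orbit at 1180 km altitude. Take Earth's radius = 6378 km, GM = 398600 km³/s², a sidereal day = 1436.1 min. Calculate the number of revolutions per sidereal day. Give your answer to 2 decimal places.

13.18

Semi-major axis a = 6378 + 1180 = 7558 km. Period T = 2π√(a³/μ) = 2π√(7558³/398600) = 6539.2 s = 108.99 min.
Orbits per sidereal day = 86166 / 6539.2 = 13.177.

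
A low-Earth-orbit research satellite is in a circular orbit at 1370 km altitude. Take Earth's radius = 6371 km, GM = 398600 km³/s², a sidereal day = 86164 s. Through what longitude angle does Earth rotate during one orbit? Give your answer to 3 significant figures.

Semi-major axis a = 6371 + 1370 = 7741 km. Period T = 2π√(a³/μ) = 2π√(7741³/398600) = 6778.1 s = 112.97 min.
During one orbit Earth rotates (6778.1 / 86164) × 360° = 28.32°.

28.3°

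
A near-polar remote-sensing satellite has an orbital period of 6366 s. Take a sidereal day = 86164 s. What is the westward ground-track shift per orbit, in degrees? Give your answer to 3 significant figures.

26.6°

During one orbit Earth rotates (6366.0 / 86164) × 360° = 26.60°.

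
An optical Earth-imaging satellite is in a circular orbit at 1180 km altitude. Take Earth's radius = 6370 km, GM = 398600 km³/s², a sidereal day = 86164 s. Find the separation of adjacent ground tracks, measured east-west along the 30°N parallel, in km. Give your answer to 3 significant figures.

2630 km

Semi-major axis a = 6370 + 1180 = 7550 km. Period T = 2π√(a³/μ) = 2π√(7550³/398600) = 6528.8 s = 108.81 min.
Node shift per orbit = (6528.8/86164) × 360° = 27.28°.
Equatorial spacing = 27.28 × 111.2 km/° = 3033 km.
At 30° latitude, spacing = 3033 × cos(30°) = 2626 km.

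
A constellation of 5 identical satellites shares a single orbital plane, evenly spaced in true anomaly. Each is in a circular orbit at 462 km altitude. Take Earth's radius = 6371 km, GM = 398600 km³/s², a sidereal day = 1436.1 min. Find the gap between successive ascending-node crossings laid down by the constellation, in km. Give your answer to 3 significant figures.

522 km

Semi-major axis a = 6371 + 462 = 6833 km. Period T = 2π√(a³/μ) = 2π√(6833³/398600) = 5621.2 s = 93.69 min.
Single-satellite node shift = (5621.2/86166) × 360° = 23.49°.
With 5 satellites evenly phased, successive equator crossings are 23.49/5 = 4.697° apart.
That is 4.697 × 111.2 = 522 km at the equator.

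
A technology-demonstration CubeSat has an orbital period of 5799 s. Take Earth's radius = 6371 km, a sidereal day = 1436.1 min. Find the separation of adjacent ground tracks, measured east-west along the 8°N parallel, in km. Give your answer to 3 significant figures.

2670 km

Node shift per orbit = (5799.0/86166) × 360° = 24.23°.
Equatorial spacing = 24.23 × 111.2 km/° = 2694 km.
At 8° latitude, spacing = 2694 × cos(8°) = 2668 km.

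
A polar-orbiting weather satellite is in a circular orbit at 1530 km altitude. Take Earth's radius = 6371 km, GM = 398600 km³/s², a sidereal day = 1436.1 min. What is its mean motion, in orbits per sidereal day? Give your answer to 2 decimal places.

Semi-major axis a = 6371 + 1530 = 7901 km. Period T = 2π√(a³/μ) = 2π√(7901³/398600) = 6989.3 s = 116.49 min.
Orbits per sidereal day = 86166 / 6989.3 = 12.328.

12.33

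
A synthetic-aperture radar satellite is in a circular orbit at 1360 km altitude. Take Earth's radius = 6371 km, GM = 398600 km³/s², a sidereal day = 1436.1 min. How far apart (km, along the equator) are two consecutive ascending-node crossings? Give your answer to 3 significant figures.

Semi-major axis a = 6371 + 1360 = 7731 km. Period T = 2π√(a³/μ) = 2π√(7731³/398600) = 6765.0 s = 112.75 min.
During one orbit Earth rotates (6765.0 / 86166) × 360° = 28.26°.
At the equator that is 28.26° × (2π·6371/360) km/° = 28.26 × 111.2 = 3143 km.

3140 km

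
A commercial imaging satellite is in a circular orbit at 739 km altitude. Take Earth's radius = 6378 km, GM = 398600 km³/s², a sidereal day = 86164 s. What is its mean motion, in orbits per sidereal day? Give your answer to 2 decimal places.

Semi-major axis a = 6378 + 739 = 7117 km. Period T = 2π√(a³/μ) = 2π√(7117³/398600) = 5975.3 s = 99.59 min.
Orbits per sidereal day = 86164 / 5975.3 = 14.420.

14.42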